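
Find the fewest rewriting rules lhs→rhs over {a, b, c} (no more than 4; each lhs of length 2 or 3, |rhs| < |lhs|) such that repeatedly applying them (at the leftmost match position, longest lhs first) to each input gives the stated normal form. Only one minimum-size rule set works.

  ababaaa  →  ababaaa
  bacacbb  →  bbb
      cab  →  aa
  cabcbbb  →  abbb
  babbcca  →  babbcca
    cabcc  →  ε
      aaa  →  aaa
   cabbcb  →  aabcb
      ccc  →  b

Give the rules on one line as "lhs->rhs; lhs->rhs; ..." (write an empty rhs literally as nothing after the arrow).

ac->; cab->aa; ccc->b

  | ababaaa
  | bacacbb => bacbb => bbb
  | cab => aa
  | cabcbbb => aacbbb => abbb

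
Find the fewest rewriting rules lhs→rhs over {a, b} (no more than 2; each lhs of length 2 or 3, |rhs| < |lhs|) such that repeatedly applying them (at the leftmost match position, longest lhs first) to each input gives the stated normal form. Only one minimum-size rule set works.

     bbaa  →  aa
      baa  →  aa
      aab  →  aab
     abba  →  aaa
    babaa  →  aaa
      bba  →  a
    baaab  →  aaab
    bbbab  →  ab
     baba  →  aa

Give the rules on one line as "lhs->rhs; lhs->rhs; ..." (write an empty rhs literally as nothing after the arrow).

abb->aa; ba->a

  | bbaa => baa => aa
  | baa => aa
  | aab
  | abba => aaa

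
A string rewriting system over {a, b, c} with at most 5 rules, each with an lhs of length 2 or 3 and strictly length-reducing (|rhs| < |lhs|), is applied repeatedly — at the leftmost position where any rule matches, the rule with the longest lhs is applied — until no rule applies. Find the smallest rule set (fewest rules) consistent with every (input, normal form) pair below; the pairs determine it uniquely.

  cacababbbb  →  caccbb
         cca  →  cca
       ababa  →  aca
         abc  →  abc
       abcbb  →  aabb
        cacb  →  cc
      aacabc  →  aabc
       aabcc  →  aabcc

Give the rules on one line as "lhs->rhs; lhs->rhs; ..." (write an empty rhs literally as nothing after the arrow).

  | cacababbbb => cacacbbb => caccbb
  | cca
  | ababa => aca
  | abc

aac->a; acb->c; bab->c; bcb->ab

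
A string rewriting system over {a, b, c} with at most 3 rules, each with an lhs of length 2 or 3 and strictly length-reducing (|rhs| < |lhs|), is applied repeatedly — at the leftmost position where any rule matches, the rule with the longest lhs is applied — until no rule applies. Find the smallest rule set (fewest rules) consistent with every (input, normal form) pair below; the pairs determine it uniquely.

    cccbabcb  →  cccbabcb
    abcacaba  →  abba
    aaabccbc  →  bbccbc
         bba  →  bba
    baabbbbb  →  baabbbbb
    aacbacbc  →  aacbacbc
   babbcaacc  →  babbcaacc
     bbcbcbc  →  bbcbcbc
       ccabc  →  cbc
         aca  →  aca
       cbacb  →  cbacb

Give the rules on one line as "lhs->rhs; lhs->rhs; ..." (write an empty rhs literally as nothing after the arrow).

  | cccbabcb
  | abcacaba => abcaba => abba
  | aaabccbc => bbccbc
  | bba

aaa->b; cab->b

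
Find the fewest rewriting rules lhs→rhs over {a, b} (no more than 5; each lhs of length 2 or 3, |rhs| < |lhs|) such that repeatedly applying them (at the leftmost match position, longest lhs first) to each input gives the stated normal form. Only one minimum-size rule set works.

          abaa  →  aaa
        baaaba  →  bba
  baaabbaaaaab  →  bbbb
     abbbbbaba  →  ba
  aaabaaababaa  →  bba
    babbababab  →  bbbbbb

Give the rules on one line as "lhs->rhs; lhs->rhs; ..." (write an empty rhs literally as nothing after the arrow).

  | abaa => aaa
  | baaaba => baaba => baba => bba
  | baaabbaaaaab => baabbaaaaab => babbaaaaab => bbbaaaaab => bbbaaaab => bbbaaab => bbbaab => bbbab => bbbb
  | abbbbbaba => abbbbaba => abbbaba => abbaba => ababa => aaba => ba

aab->b; ab->a; baa->ba; bab->bb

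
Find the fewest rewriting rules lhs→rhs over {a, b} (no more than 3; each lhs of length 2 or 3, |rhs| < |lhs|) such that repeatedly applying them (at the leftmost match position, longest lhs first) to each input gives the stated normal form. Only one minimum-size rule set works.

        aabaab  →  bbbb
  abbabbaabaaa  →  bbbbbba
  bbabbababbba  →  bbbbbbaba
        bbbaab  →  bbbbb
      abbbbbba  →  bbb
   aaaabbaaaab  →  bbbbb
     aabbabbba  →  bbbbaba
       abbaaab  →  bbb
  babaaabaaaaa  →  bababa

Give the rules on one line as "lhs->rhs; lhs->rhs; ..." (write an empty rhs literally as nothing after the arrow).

aa->; aab->bb; abb->ba

  | aabaab => bbaab => bbbb
  | abbabbaabaaa => baabbaabaaa => bbbbaabaaa => bbbbbbaaa => bbbbbba
  | bbabbababbba => bbbaababbba => bbbbbabbba => bbbbbbaba
  | bbbaab => bbbbb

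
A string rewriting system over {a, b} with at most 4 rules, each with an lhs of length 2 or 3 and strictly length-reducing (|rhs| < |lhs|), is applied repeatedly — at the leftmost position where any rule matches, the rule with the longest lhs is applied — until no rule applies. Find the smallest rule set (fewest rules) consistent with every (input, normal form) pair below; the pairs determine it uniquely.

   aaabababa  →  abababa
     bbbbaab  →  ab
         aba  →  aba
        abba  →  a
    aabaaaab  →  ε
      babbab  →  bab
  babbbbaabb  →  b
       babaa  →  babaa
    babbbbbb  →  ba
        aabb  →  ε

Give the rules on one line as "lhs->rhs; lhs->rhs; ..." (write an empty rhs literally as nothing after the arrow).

aab->b; bb->; bba->

  | aaabababa => abababa
  | bbbbaab => bbaab => ab
  | aba
  | abba => a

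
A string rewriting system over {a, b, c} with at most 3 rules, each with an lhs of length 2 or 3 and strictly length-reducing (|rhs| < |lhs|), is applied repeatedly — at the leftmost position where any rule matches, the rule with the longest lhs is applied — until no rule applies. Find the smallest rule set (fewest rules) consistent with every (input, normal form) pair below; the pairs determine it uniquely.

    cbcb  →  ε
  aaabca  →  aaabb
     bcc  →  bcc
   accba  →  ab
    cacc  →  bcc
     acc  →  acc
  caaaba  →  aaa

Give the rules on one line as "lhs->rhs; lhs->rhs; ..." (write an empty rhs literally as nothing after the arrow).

ba->a; ca->b; cb->

  | cbcb => cb => ε
  | aaabca => aaabb
  | bcc
  | accba => aca => ab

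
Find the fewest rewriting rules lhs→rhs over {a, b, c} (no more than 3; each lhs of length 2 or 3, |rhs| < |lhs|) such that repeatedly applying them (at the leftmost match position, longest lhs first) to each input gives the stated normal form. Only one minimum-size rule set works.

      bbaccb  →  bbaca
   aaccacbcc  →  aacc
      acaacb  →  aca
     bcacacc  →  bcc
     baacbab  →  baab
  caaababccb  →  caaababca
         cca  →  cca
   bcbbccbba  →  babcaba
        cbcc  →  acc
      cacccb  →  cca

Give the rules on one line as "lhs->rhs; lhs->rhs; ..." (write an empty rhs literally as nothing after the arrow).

acb->; cac->c; cb->a

  | bbaccb => bbaca
  | aaccacbcc => aaccbcc => aacacc => aacc
  | acaacb => aca
  | bcacacc => bcacc => bcc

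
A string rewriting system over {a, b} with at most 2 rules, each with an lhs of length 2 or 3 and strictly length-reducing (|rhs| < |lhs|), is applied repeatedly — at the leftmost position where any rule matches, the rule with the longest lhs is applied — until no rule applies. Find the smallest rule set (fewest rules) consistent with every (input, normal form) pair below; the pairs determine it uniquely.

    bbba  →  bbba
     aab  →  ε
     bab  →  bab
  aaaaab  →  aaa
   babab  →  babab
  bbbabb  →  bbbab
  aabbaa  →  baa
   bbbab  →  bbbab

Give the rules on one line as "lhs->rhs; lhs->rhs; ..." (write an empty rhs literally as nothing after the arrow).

aab->; abb->ab

  | bbba
  | aab => ε
  | bab
  | aaaaab => aaa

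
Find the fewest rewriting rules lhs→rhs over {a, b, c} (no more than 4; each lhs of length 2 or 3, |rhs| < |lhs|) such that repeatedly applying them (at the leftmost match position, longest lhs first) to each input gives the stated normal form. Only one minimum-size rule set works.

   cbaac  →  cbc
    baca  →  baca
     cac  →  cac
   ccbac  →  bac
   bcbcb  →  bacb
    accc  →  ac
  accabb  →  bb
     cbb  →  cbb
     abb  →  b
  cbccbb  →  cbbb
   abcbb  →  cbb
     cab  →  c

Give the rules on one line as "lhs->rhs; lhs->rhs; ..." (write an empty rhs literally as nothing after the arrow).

aa->; ab->; bcb->ba; cc->

  | cbaac => cbc
  | baca
  | cac
  | ccbac => bac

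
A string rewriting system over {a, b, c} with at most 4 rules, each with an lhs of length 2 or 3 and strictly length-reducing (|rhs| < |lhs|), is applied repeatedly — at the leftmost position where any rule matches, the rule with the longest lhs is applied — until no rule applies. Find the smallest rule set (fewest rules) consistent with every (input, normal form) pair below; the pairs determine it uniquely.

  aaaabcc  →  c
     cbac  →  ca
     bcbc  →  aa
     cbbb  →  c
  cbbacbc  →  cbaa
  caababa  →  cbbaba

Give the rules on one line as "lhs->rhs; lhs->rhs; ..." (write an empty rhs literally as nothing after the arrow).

  | aaaabcc => aaaaac => aaaac => aaac => aac => ac => c
  | cbac => cbc => ca
  | bcbc => abc => aa
  | cbbb => c

ac->c; bbb->; bc->a; caa->cb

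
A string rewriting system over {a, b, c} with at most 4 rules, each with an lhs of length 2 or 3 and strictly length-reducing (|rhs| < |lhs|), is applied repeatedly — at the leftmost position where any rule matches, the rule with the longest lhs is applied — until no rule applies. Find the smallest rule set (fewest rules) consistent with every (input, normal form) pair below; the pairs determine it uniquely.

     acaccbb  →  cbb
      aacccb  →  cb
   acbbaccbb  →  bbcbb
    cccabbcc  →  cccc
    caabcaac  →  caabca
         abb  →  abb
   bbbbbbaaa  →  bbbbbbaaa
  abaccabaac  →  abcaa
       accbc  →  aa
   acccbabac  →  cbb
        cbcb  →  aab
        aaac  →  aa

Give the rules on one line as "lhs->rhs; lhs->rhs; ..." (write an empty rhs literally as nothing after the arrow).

  | acaccbb => accbb => cbb
  | aacccb => accb => cb
  | acbbaccbb => bbaccbb => bbcbb
  | cccabbcc => cccabcc => cccacc => cccc

ac->; cab->ca; cba->b; cbc->aa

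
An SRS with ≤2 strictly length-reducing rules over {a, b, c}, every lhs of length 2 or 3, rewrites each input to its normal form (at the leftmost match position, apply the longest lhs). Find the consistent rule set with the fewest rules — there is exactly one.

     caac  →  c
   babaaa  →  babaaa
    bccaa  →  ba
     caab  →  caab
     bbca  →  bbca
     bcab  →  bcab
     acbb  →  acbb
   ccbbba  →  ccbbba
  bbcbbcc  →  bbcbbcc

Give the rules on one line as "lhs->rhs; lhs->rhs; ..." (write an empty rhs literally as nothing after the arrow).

aac->; cca->

  | caac => c
  | babaaa
  | bccaa => ba
  | caab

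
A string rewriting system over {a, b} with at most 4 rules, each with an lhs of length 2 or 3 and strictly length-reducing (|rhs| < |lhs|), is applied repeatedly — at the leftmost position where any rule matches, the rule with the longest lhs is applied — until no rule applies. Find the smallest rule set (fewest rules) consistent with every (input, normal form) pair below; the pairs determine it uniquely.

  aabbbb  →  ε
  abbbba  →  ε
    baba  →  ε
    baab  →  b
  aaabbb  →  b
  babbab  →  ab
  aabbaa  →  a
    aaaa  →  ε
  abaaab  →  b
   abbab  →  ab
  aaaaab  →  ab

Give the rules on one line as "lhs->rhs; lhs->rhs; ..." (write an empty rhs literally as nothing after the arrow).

  | aabbbb => bbbb => abb => aa => ε
  | abbbba => aabba => bba => aa => ε
  | baba => aba => aa => ε
  | baab => aab => b

aa->; ba->a; bb->a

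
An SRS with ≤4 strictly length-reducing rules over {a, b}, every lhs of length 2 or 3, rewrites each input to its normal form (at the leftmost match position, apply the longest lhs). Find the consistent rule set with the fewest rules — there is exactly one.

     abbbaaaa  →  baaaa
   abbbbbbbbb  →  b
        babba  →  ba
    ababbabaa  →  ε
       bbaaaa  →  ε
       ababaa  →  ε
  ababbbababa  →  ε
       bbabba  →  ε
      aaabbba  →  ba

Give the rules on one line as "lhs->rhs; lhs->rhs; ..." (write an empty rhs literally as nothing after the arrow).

  | abbbaaaa => bbbaaaa => baaaa
  | abbbbbbbbb => bbbbbbbbb => bbbbbbb => bbbbb => bbb => b
  | babba => bbba => ba
  | ababbabaa => babbabaa => bbbabaa => babaa => bbaa => bba => bb => ε

ab->b; bb->; bba->bb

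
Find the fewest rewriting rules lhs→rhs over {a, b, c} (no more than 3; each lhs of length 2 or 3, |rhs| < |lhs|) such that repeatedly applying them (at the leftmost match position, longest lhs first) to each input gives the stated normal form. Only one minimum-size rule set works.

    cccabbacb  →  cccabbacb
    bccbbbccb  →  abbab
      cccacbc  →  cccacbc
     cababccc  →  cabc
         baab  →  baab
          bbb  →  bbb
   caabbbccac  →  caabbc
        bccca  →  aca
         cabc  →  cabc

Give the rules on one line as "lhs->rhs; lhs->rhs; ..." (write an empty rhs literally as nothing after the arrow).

aac->c; bcc->a

  | cccabbacb
  | bccbbbccb => abbbccb => abbab
  | cccacbc
  | cababccc => cabaac => cabc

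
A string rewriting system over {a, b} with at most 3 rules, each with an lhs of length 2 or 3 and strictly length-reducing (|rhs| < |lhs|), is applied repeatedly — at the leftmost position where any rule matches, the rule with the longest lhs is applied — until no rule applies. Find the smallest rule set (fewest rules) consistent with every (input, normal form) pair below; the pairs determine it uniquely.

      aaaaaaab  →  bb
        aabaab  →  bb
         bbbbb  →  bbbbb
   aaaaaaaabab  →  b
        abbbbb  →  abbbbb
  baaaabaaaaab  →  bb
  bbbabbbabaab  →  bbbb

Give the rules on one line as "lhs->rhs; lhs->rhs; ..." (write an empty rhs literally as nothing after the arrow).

aaa->b; ba->

  | aaaaaaab => baaaab => aaab => bb
  | aabaab => aaab => bb
  | bbbbb
  | aaaaaaaabab => baaaaabab => aaaabab => babab => bab => b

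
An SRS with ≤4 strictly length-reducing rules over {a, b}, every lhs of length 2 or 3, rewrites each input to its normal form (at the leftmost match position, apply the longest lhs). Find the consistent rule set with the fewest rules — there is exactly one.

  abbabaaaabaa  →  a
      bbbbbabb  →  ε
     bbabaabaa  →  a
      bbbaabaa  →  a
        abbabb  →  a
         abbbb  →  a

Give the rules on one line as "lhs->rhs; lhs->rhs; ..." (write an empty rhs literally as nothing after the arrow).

aa->a; ba->; bb->

  | abbabaaaabaa => aabaaaabaa => abaaaabaa => aaaabaa => aaabaa => aabaa => abaa => aa => a
  | bbbbbabb => bbbabb => babb => bb => ε
  | bbabaabaa => abaabaa => aabaa => abaa => aa => a
  | bbbaabaa => baabaa => abaa => aa => a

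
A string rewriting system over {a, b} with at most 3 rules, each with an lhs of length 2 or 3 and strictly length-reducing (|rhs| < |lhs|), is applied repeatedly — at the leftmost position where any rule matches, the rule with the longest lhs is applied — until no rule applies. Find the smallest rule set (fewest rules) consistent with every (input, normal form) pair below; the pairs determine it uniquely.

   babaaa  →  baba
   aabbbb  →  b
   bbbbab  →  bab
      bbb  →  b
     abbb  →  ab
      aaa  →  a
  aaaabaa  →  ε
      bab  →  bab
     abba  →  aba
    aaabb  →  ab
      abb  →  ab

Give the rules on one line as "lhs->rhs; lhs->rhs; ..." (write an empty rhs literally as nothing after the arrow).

  | babaaa => baba
  | aabbbb => bbb => bb => b
  | bbbbab => bbbab => bbab => bab
  | bbb => bb => b

aa->; aab->; bb->b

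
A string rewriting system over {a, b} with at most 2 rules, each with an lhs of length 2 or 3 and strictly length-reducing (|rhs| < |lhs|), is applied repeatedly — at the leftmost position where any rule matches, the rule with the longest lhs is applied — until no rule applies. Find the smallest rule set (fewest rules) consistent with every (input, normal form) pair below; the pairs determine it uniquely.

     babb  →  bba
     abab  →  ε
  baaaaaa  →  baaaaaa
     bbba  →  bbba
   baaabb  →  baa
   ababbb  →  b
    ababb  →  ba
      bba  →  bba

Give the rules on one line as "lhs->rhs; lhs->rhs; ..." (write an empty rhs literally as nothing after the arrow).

  | babb => bba
  | abab => ab => ε
  | baaaaaa
  | bbba

ab->; abb->ba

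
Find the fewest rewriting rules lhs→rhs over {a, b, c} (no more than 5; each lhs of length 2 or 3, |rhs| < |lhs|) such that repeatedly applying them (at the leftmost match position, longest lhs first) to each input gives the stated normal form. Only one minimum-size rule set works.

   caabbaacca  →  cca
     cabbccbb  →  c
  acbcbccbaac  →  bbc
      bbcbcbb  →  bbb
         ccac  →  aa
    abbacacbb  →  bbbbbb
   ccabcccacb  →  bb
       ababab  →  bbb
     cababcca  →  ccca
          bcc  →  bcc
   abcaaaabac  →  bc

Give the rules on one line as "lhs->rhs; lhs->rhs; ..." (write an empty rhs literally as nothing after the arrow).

ab->b; ac->b; cb->c; ccb->aa

  | caabbaacca => cabbaacca => cbbaacca => cbaacca => caacca => cabca => cbca => cca
  | cabbccbb => cbbccbb => cbccbb => cccbb => caab => cab => cb => c
  | acbcbccbaac => bbcbccbaac => bbcccbaac => bbcaaaac => bbcaaab => bbcaab => bbcab => bbcb => bbc
  | bbcbcbb => bbccbb => bbaab => bbab => bbb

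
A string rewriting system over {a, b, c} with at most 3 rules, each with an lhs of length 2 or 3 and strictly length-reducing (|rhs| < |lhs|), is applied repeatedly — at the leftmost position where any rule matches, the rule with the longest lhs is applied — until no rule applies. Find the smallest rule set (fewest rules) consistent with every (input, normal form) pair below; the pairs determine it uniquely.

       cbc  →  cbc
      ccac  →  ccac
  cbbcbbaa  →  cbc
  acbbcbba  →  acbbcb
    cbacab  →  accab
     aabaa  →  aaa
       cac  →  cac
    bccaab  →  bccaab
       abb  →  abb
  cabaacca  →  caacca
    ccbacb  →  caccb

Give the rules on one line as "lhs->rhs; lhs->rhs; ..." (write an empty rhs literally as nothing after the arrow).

ba->; cba->ac

  | cbc
  | ccac
  | cbbcbbaa => cbbcba => cbbac => cbc
  | acbbcbba => acbbcb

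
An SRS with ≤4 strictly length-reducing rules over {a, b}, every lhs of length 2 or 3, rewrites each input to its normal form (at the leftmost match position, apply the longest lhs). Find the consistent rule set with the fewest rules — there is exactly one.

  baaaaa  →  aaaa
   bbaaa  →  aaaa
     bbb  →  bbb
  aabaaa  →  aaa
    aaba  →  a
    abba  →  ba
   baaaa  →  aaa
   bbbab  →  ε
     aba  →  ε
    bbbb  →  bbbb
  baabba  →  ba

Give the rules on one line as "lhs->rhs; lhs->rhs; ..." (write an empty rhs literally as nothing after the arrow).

ab->; aba->; baa->a; bba->aa

  | baaaaa => aaaa
  | bbaaa => aaaa
  | bbb
  | aabaaa => aaa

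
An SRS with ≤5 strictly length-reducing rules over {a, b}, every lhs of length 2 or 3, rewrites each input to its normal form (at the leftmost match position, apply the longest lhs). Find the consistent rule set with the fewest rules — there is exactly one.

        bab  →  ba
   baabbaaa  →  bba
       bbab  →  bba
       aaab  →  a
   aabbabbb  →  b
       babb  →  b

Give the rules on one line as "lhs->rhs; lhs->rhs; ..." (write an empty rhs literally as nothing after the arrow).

  | bab => ba
  | baabbaaa => bbaaa => bba
  | bbab => bba
  | aaab => ab => a

aa->; aab->; ab->a; abb->aa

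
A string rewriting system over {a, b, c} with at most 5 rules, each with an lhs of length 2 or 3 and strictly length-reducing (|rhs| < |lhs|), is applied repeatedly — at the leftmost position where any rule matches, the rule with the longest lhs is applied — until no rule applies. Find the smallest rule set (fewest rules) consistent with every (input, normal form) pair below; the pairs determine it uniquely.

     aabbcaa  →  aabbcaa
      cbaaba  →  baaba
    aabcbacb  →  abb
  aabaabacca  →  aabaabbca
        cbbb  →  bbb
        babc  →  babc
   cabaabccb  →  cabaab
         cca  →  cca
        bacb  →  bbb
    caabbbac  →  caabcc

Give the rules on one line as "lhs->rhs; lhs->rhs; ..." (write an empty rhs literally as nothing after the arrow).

ac->b; bba->c; cb->b; ccb->

  | aabbcaa
  | cbaaba => baaba
  | aabcbacb => aabbacb => aaccb => abcb => abb
  | aabaabacca => aabaabbca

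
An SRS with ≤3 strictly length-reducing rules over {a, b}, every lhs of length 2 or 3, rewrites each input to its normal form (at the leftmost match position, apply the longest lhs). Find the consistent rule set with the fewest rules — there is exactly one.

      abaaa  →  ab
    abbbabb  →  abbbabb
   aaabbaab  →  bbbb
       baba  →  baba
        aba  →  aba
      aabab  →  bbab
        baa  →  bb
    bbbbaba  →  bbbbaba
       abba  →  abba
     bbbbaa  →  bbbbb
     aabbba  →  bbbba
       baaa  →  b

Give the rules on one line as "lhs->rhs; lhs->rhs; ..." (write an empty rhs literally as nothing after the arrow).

aa->b; aaa->

  | abaaa => ab
  | abbbabb
  | aaabbaab => bbaab => bbbb
  | baba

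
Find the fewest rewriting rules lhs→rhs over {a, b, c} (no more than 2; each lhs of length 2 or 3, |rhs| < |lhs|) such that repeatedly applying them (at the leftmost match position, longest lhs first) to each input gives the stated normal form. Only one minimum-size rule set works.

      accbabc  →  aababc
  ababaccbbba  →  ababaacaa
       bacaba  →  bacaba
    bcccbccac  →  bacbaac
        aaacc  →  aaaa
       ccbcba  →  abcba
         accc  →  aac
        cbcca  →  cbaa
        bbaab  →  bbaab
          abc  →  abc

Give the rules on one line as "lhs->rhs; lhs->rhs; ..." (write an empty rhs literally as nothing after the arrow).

  | accbabc => aababc
  | ababaccbbba => ababaabbba => ababaacaa
  | bacaba
  | bcccbccac => bacbccac => bacbaac

bbb->ca; cc->a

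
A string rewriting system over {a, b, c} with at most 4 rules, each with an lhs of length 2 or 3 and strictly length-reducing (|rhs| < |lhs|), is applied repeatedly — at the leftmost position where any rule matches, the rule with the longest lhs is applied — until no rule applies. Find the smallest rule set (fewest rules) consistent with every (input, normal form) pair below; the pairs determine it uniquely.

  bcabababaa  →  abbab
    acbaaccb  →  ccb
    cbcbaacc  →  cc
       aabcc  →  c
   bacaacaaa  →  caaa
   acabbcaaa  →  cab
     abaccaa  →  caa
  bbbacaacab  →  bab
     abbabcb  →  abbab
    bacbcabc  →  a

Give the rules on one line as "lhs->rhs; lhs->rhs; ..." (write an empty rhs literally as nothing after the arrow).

  | bcabababaa => abababaa => abbabaa => abbaba => abbab
  | acbaaccb => cbaaccb => cbaccb => cbccb => ccb
  | cbcbaacc => cbaacc => cbacc => cbcc => cc
  | aabcc => aac => ac => c

aba->ab; ac->c; bc->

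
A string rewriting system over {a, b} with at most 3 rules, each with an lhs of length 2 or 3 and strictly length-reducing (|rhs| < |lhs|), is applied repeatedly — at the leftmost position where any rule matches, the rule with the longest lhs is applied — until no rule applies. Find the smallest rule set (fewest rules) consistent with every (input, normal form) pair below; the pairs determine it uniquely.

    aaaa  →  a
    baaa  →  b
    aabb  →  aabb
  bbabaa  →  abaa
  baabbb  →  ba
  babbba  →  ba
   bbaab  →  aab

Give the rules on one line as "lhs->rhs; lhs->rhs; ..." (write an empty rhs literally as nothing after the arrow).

aaa->; bba->a; bbb->aa

  | aaaa => a
  | baaa => b
  | aabb
  | bbabaa => abaa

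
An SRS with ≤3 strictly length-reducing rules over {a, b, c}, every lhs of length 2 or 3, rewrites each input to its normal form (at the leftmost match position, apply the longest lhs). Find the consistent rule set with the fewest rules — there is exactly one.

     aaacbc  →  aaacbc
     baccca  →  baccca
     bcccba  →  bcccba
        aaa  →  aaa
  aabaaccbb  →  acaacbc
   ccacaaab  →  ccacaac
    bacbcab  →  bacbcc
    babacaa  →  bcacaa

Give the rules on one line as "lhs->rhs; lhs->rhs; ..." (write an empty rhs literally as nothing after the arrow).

ab->c; cbb->bc

  | aaacbc
  | baccca
  | bcccba
  | aaa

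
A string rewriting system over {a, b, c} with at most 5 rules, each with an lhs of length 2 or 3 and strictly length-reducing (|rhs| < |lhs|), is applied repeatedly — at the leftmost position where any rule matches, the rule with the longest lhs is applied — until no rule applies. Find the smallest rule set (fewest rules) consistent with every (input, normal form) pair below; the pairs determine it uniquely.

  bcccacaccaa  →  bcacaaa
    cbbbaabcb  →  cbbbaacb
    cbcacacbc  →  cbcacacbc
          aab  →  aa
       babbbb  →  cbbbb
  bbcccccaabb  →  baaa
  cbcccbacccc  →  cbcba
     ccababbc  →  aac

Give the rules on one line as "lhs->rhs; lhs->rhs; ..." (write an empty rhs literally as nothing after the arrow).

  | bcccacaccaa => bcacaccaa => bcacaaa
  | cbbbaabcb => cbbbaacb
  | cbcacacbc
  | aab => aa

ab->a; bab->cb; bbc->ba; cc->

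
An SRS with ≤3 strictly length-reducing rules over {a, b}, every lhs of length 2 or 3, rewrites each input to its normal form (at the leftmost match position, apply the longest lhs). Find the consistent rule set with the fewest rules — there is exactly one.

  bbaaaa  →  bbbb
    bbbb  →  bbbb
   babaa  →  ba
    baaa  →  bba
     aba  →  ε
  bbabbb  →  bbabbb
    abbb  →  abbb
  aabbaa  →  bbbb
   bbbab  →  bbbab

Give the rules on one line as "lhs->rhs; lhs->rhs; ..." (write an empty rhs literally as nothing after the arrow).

aa->b; aba->

  | bbaaaa => bbbaa => bbbb
  | bbbb
  | babaa => ba
  | baaa => bba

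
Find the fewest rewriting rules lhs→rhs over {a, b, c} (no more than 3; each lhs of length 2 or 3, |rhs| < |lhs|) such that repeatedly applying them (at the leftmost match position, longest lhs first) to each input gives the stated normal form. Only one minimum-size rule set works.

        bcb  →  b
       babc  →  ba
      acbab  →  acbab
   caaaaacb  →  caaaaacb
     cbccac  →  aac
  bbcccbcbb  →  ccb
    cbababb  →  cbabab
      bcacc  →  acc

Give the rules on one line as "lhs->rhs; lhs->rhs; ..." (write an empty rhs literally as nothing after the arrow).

bb->b; bc->; cca->aa

  | bcb => b
  | babc => ba
  | acbab
  | caaaaacb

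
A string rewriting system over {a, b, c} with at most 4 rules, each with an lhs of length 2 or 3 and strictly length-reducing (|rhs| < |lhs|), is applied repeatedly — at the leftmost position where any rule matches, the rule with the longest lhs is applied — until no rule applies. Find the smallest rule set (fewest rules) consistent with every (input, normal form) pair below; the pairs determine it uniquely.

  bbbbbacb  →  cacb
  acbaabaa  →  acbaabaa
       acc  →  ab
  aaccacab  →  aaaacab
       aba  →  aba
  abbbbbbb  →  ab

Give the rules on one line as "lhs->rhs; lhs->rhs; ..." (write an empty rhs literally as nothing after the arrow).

bb->c; cc->b; cca->aa

  | bbbbbacb => cbbbacb => ccbacb => bbacb => cacb
  | acbaabaa
  | acc => ab
  | aaccacab => aaaacab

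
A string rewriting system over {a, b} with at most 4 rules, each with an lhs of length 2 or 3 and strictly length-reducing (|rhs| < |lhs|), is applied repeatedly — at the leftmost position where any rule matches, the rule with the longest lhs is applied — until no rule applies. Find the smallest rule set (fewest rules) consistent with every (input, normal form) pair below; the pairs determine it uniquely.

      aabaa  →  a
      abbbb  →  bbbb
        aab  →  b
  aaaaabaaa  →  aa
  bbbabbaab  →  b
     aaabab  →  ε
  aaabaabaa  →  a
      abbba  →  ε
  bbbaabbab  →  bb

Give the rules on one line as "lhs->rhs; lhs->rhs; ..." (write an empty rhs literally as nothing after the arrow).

  | aabaa => abaa => baa => a
  | abbbb => bbbb
  | aab => ab => b
  | aaaaabaaa => aaaabaaa => aaabaaa => aabaaa => abaaa => baaa => aa

ab->b; ba->; bab->ba; bba->ab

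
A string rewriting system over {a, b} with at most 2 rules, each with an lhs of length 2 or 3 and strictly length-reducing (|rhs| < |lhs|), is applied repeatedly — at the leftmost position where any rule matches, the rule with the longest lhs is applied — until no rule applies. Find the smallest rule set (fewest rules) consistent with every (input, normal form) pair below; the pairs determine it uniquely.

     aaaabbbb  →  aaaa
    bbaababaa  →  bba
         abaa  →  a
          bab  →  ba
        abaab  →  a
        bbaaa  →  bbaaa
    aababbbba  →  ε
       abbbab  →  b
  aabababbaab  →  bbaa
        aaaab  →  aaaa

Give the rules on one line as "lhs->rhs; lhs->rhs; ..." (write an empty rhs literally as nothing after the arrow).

ab->a; aba->

  | aaaabbbb => aaaabbb => aaaabb => aaaab => aaaa
  | bbaababaa => bbabaa => bba
  | abaa => a
  | bab => ba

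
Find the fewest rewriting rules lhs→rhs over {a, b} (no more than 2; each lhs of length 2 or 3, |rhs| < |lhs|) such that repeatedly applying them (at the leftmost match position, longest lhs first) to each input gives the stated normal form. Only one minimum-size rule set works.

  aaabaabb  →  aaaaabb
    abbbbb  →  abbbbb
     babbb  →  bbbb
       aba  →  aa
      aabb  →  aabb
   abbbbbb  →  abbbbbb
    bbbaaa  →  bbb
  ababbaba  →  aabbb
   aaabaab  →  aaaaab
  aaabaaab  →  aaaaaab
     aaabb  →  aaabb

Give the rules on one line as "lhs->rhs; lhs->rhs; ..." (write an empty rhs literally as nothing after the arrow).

aba->aa; ba->b

  | aaabaabb => aaaaabb
  | abbbbb
  | babbb => bbbb
  | aba => aa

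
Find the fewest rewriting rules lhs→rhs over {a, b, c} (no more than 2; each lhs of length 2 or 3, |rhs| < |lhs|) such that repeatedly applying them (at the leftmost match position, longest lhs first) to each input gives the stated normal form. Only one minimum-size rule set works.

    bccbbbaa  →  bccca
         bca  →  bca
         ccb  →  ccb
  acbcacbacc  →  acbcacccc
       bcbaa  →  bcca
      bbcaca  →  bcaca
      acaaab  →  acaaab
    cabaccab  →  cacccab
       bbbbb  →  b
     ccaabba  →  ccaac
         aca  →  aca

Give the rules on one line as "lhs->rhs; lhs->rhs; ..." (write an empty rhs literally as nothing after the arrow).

ba->c; bb->b

  | bccbbbaa => bccbbaa => bccbaa => bccca
  | bca
  | ccb
  | acbcacbacc => acbcacccc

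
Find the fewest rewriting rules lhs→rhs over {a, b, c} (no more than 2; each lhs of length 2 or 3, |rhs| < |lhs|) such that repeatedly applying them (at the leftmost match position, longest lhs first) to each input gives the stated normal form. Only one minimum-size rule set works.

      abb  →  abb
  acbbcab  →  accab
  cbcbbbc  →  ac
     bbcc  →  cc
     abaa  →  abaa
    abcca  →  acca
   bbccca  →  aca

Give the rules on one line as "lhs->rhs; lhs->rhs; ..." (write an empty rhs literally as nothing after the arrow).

  | abb
  | acbbcab => acbcab => accab
  | cbcbbbc => ccbbbc => ccbbc => ccbc => ccc => ac
  | bbcc => bcc => cc

bc->c; ccc->ac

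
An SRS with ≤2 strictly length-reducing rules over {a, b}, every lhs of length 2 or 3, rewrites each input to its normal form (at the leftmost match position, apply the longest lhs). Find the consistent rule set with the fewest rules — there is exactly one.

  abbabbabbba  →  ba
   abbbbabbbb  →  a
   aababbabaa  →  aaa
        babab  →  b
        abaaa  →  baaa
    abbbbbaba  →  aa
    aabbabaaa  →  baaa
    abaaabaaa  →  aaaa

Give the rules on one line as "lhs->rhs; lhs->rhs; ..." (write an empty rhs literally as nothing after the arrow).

  | abbabbabbba => bbabbabbba => aabbabbba => abbabbba => bbabbba => aabbba => abbba => bbba => aba => ba
  | abbbbabbbb => bbbbabbbb => abbabbbb => bbabbbb => aabbbb => abbbb => bbbb => abb => bb => a
  | aababbabaa => ababbabaa => babbabaa => bbbabaa => ababaa => babaa => bbaa => aaa
  | babab => bbab => aab => ab => b

ab->b; bb->a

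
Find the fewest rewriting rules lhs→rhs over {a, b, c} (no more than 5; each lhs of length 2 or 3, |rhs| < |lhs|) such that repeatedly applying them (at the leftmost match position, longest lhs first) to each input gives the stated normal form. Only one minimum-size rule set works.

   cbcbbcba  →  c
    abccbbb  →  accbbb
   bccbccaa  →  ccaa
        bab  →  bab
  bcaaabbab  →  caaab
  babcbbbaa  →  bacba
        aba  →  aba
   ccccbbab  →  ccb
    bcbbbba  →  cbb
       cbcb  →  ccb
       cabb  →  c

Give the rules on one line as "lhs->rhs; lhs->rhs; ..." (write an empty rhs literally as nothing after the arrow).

abb->; bba->; bc->c; ccc->cb

  | cbcbbcba => ccbbcba => ccbcba => cccba => cbba => c
  | abccbbb => accbbb
  | bccbccaa => ccbccaa => ccccaa => cbcaa => ccaa
  | bab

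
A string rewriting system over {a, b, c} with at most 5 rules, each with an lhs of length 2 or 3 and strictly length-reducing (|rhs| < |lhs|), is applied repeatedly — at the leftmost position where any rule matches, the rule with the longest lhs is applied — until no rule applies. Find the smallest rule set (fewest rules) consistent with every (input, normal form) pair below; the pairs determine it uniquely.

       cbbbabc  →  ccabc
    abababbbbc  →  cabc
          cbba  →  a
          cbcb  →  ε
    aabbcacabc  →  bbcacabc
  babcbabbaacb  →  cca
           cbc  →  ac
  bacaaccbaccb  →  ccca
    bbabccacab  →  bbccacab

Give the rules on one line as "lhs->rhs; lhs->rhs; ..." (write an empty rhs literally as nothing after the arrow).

  | cbbbabc => abbabc => ccabc
  | abababbbbc => ababbbbc => abbbbc => ccbbc => cabc
  | cbba => aba => a
  | cbcb => acb => aa => ε

aa->; abb->cc; ba->; cb->a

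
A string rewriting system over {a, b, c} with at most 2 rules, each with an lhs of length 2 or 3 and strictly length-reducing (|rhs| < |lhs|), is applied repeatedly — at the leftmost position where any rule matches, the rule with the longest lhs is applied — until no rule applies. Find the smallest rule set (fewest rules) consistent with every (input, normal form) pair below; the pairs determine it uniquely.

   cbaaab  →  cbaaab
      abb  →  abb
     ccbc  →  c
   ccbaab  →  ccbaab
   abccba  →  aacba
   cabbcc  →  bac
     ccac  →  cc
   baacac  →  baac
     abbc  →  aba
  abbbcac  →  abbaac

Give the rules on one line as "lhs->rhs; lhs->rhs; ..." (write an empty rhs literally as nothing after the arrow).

  | cbaaab
  | abb
  | ccbc => cca => c
  | ccbaab

bc->a; ca->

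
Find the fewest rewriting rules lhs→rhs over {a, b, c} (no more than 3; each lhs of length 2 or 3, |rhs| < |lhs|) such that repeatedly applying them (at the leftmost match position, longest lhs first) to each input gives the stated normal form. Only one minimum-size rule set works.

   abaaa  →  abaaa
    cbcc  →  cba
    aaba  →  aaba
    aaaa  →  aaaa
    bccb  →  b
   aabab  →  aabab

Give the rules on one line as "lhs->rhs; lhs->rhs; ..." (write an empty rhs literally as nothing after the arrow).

  | abaaa
  | cbcc => cba
  | aaba
  | aaaa

cc->a; ccb->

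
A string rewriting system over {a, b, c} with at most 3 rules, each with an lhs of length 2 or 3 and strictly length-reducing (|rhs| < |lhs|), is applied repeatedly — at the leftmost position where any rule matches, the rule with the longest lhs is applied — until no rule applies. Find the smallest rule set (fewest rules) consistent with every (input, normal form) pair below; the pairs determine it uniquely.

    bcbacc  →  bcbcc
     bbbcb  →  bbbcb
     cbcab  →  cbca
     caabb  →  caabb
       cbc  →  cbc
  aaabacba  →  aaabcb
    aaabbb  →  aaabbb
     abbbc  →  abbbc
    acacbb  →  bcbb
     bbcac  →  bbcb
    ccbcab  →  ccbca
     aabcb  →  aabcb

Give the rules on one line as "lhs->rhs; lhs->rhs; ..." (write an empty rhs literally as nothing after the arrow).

ac->b; ba->b; cab->ca

  | bcbacc => bcbcc
  | bbbcb
  | cbcab => cbca
  | caabb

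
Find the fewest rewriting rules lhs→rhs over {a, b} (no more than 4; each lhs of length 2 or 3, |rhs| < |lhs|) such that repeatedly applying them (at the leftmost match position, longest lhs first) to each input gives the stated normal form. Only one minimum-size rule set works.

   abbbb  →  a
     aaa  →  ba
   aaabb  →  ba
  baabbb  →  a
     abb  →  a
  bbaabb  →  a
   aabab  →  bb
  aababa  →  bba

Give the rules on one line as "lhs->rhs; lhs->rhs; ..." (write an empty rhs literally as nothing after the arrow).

aa->b; ab->; abb->a; bbb->a

  | abbbb => abb => a
  | aaa => ba
  | aaabb => babb => ba
  | baabbb => bbbbb => abb => a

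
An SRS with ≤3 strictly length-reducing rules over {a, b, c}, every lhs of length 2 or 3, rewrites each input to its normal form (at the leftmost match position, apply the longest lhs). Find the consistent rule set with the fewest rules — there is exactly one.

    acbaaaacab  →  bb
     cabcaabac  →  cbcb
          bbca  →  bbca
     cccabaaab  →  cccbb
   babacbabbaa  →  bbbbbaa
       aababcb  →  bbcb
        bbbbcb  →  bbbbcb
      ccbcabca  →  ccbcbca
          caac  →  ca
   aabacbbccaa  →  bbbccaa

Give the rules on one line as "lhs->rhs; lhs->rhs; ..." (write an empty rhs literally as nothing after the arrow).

  | acbaaaacab => baaaacab => baaaab => baaab => baab => bab => bb
  | cabcaabac => cbcaabac => cbcabac => cbcbac => cbcb
  | bbca
  | cccabaaab => cccbaaab => cccbaab => cccbab => cccbb

ab->b; ac->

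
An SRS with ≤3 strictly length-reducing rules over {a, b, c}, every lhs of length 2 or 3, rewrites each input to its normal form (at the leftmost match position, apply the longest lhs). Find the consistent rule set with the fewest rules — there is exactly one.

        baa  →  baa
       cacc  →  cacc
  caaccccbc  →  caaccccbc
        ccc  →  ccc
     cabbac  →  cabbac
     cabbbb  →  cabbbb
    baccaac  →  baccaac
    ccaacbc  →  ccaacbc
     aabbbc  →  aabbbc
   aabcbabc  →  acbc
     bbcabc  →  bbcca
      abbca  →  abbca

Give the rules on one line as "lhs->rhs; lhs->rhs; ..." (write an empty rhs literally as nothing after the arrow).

aba->; abc->ca

  | baa
  | cacc
  | caaccccbc
  | ccc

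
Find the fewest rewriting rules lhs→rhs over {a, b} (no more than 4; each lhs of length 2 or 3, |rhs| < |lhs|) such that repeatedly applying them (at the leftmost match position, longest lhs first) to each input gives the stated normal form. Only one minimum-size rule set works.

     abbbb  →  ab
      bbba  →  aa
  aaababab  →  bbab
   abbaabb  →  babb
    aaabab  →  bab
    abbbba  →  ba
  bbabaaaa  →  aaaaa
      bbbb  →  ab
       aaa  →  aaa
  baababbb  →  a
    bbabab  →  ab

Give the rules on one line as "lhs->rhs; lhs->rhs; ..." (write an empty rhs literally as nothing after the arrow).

aab->ab; aba->ba; baa->a; bbb->a

  | abbbb => aab => ab
  | bbba => aa
  | aaababab => aababab => ababab => babab => bbab
  | abbaabb => ababb => babb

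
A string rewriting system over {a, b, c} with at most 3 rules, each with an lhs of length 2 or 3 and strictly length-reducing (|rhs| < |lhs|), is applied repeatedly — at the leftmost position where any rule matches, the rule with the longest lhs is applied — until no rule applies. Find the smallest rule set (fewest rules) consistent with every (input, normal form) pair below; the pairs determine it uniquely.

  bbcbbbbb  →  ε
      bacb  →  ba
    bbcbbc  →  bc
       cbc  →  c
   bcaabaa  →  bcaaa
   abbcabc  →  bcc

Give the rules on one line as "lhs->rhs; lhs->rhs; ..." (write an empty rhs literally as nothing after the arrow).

ab->; bb->; cb->

  | bbcbbbbb => cbbbbb => bbbb => bb => ε
  | bacb => ba
  | bbcbbc => cbbc => bc
  | cbc => c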